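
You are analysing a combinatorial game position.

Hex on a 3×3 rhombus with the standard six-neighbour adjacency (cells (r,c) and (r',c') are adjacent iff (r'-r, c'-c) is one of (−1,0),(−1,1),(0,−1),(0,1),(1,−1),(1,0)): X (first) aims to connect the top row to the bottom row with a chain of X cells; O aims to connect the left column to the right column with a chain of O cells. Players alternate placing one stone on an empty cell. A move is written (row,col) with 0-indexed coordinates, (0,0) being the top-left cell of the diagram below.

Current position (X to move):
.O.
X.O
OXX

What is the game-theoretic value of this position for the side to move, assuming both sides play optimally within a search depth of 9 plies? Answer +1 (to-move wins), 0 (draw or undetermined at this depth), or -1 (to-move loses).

ply 1, X at .O./X.O/OXX | (0,0)=-1→XO./X.O/OXX; (0,2)=-1→.OX/X.O/OXX; (1,1)=+1→.O./XXO/OXX*
ply 2, O at .O./XXO/OXX | (0,0)=-1→OO./XXO/OXX*; (0,2)=-1→.OO/XXO/OXX
ply 3, X at OO./XXO/OXX | (0,2)=+1→OOX/XXO/OXX*
ply 4: OOX/XXO/OXX is terminal -1 (O); from .O./X.O/OXX depth 9

value(.O./X.O/OXX, X) = +1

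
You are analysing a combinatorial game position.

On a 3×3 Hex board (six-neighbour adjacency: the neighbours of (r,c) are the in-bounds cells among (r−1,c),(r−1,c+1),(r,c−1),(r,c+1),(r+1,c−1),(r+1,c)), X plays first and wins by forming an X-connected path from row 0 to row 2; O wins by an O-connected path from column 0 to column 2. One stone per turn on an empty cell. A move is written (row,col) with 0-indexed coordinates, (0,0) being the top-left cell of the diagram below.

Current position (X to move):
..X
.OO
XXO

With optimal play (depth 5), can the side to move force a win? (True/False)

X winning at [..X/.OO/XXO]: True

[..X/.OO/XXO] X move#1: (0,0):-1/X.X/.OO/XXO, (0,1):-1/.XX/.OO/XXO, (1,0):+1/..X/XOO/XXO*
[..X/XOO/XXO] O move#2: (0,0):-1/O.X/XOO/XXO*, (0,1):-1/.OX/XOO/XXO
[O.X/XOO/XXO] X move#3: (0,1):+1/OXX/XOO/XXO*
[OXX/XOO/XXO] end (terminal -1, O#4); searched ..X/.OO/XXO to 5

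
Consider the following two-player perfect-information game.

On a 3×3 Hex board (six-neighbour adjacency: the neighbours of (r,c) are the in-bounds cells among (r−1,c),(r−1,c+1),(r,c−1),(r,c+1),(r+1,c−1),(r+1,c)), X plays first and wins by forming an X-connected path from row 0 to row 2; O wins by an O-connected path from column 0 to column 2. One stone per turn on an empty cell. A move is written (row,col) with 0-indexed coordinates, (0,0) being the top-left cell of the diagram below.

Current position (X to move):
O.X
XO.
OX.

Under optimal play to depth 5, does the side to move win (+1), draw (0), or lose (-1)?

value(O.X/XO./OX., X) = +1

[O.X/XO./OX.] X move#1: (0,1):-1/OXX/XO./OX., (1,2):+1/O.X/XOX/OX.*, (2,2):-1/O.X/XO./OXX
[O.X/XOX/OX.] end (terminal -1, O#2); searched O.X/XO./OX. to 5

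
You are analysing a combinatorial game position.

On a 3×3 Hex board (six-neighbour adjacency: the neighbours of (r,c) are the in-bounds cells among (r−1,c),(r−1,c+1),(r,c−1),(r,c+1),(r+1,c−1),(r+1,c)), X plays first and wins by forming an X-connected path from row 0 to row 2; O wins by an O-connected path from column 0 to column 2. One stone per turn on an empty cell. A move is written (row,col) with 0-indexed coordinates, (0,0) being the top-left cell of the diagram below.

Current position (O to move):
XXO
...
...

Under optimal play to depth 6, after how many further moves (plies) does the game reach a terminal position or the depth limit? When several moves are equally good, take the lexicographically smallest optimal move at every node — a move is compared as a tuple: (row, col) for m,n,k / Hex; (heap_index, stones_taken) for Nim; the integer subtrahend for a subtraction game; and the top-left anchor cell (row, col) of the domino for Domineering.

ply 1, O at XXO/.../... | (1,0)=-1→XXO/O../...; (1,1)=+1→XXO/.O./...*; (1,2)=-1→XXO/..O/...; (2,0)=+1→XXO/.../O..; (2,1)=-1→XXO/.../.O.; (2,2)=-1→XXO/.../..O
ply 2, X at XXO/.O./... | (1,0)=-1→XXO/XO./...*; (1,2)=-1→XXO/.OX/...; (2,0)=-1→XXO/.O./X..; (2,1)=-1→XXO/.O./.X.; (2,2)=-1→XXO/.O./..X
ply 3, O at XXO/XO./... | (1,2)=-1→XXO/XOO/...; (2,0)=+1→XXO/XO./O..*; (2,1)=-1→XXO/XO./.O.; (2,2)=-1→XXO/XO./..O
ply 4: XXO/XO./O.. is terminal -1 (X); from XXO/.../... depth 6

PV length from [XXO/.../...]: 3 plies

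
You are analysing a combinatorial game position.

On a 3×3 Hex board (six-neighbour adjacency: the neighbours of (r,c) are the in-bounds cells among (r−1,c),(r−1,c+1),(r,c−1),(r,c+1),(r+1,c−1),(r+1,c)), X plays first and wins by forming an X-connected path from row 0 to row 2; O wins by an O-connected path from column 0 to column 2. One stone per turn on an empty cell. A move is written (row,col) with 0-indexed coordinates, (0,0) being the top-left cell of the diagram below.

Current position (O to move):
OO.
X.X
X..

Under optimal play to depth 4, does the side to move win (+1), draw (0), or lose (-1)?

value(OO./X.X/X.., O) = +1

[OO./X.X/X..] O move#1: (0,2):+1/OOO/X.X/X..*, (1,1):-1/OO./XOX/X.., (2,1):-1/OO./X.X/XO., (2,2):-1/OO./X.X/X.O
[OOO/X.X/X..] end (terminal -1, X#2); searched OO./X.X/X.. to 4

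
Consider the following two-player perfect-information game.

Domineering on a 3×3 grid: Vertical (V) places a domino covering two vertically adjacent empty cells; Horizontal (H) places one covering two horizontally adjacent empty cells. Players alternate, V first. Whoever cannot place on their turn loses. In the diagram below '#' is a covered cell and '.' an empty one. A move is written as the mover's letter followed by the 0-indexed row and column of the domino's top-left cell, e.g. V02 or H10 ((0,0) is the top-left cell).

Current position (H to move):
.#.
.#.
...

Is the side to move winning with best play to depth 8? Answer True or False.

ply 1, H at .#./.#./... | H20=-1→.#./.#./##.*; H21=-1→.#./.#./.##
ply 2, V at .#./.#./##. | V00=+1→##./##./##.*; V02=+1→.##/.##/##.; V12=+1→.#./.##/###
ply 3: ##./##./##. is terminal -1 (H); from .#./.#./... depth 8

H winning at [.#./.#./...]: False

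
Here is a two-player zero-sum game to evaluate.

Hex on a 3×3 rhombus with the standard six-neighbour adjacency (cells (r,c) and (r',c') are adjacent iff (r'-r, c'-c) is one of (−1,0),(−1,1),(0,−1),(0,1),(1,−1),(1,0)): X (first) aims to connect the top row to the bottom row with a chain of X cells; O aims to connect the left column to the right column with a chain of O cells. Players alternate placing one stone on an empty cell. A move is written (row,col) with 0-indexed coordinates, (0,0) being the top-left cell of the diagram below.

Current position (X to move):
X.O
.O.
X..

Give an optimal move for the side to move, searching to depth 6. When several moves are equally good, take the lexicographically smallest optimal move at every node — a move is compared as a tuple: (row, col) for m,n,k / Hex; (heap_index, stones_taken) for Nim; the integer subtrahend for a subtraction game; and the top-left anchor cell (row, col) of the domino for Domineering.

[X.O/.O./X..] X move#1: (0,1):-1/XXO/.O./X.., (1,0):+1/X.O/XO./X..*, (1,2):-1/X.O/.OX/X.., (2,1):-1/X.O/.O./XX., (2,2):-1/X.O/.O./X.X
[X.O/XO./X..] end (terminal -1, O#2); searched X.O/.O./X.. to 6

X's best at [X.O/.O./X..]: (1,0)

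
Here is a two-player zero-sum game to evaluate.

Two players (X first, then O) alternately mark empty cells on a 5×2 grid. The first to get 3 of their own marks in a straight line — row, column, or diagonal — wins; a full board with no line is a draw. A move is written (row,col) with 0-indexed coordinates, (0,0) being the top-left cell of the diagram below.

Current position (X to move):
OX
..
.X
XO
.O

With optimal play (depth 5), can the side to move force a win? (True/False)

X winning at [OX/../.X/XO/.O]: True

p1 X@[OX/../.X/XO/.O]: (1,0)[OX/X./.X/XO/.O]+1* (1,1)[OX/.X/.X/XO/.O]+1 (2,0)[OX/../XX/XO/.O]+1 (4,0)[OX/../.X/XO/XO]+1
p2 O@[OX/X./.X/XO/.O]: (1,1)[OX/XO/.X/XO/.O]-1* (2,0)[OX/X./OX/XO/.O]-1 (4,0)[OX/X./.X/XO/OO]-1
p3 X@[OX/XO/.X/XO/.O]: (2,0)[OX/XO/XX/XO/.O]+1* (4,0)[OX/XO/.X/XO/XO]+0
p4 O@[OX/XO/XX/XO/.O] terminal -1; root [OX/../.X/XO/.O] d5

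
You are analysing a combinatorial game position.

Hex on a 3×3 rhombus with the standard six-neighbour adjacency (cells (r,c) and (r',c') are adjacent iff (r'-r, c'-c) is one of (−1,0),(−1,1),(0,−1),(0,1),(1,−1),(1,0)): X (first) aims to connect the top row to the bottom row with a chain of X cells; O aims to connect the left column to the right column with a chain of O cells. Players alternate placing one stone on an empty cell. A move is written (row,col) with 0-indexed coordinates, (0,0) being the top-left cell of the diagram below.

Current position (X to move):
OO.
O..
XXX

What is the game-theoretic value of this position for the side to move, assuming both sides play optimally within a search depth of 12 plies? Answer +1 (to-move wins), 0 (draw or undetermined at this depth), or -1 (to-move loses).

[OO./O../XXX] X move#1: (0,2):+1/OOX/O../XXX*, (1,1):-1/OO./OX./XXX, (1,2):-1/OO./O.X/XXX
[OOX/O../XXX] O move#2: (1,1):-1/OOX/OO./XXX*, (1,2):-1/OOX/O.O/XXX
[OOX/OO./XXX] X move#3: (1,2):+1/OOX/OOX/XXX*
[OOX/OOX/XXX] end (terminal -1, O#4); searched OO./O../XXX to 12

value(OO./O../XXX, X) = +1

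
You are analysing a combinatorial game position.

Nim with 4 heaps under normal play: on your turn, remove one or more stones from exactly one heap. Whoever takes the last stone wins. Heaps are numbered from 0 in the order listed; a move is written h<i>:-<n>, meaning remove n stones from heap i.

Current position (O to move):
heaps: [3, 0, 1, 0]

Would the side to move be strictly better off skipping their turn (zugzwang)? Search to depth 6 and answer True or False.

[(3,0,1,0)] O move#1: h0:-1:-1/(2,0,1,0), h0:-2:+1/(1,0,1,0)*, h0:-3:-1/(0,0,1,0), h2:-1:-1/(3,0,0,0)
[(1,0,1,0)] X move#2: h0:-1:-1/(0,0,1,0)*, h2:-1:-1/(1,0,0,0)
[(0,0,1,0)] O move#3: h2:-1:+1/(0,0,0,0)*
[(0,0,0,0)] end (terminal -1, X#4); searched (3,0,1,0) to 6
pass branch (X moves first from the same position):
  | [(3,0,1,0)] X move#1: h0:-1:-1/(2,0,1,0), h0:-2:+1/(1,0,1,0)*, h0:-3:-1/(0,0,1,0), h2:-1:-1/(3,0,0,0)
  | [(1,0,1,0)] O move#2: h0:-1:-1/(0,0,1,0)*, h2:-1:-1/(1,0,0,0)
  | [(0,0,1,0)] X move#3: h2:-1:+1/(0,0,0,0)*
  | [(0,0,0,0)] end (terminal -1, O#4); searched (3,0,1,0) to 6
O moving scores +1; O passing scores -1

zugzwang((3,0,1,0), O) = False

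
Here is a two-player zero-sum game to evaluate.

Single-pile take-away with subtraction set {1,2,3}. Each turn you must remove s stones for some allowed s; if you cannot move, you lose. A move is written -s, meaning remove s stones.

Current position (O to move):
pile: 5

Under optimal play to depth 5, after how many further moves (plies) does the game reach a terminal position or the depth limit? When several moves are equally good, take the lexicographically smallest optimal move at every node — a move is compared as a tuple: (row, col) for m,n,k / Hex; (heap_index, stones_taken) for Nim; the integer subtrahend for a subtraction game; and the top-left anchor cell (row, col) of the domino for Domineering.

[5] O move#1: -1:+1/4*, -2:-1/3, -3:-1/2
[4] X move#2: -1:-1/3*, -2:-1/2, -3:-1/1
[3] O move#3: -1:-1/2, -2:-1/1, -3:+1/0*
[0] end (terminal -1, X#4); searched 5 to 5

PV length from [5]: 3 plies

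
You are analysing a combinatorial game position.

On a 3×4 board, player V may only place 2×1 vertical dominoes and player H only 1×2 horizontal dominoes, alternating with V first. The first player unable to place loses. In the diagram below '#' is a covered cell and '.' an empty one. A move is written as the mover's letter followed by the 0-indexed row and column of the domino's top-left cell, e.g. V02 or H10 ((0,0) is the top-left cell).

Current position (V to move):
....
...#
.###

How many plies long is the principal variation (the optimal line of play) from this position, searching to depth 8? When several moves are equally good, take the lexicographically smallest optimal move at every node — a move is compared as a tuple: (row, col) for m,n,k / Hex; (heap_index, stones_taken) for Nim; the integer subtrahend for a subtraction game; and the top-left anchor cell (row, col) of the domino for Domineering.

ply 1, V at ..../...#/.### | V00=-1→#.../#..#/.###; V01=+1→.#../.#.#/.###*; V02=-1→..#./..##/.###; V10=-1→..../#..#/####
ply 2, H at .#../.#.#/.### | H02=-1→.###/.#.#/.###*
ply 3, V at .###/.#.#/.### | V00=+1→####/##.#/.###*; V10=+1→.###/##.#/####
ply 4: ####/##.#/.### is terminal -1 (H); from ..../...#/.### depth 8

PV length from [..../...#/.###]: 3 plies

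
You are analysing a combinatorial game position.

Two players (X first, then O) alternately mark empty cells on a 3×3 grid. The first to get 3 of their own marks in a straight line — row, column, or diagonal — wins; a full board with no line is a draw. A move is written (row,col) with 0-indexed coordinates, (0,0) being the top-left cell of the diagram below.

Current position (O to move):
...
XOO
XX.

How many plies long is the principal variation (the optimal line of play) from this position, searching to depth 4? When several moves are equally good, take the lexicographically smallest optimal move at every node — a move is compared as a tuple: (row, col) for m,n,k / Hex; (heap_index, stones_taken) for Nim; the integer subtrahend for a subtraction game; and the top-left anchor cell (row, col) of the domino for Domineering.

ply 1, O at .../XOO/XX. | (0,0)=-1→O../XOO/XX.*; (0,1)=-1→.O./XOO/XX.; (0,2)=-1→..O/XOO/XX.; (2,2)=-1→.../XOO/XXO
ply 2, X at O../XOO/XX. | (0,1)=-1→OX./XOO/XX.; (0,2)=-1→O.X/XOO/XX.; (2,2)=+1→O../XOO/XXX*
ply 3: O../XOO/XXX is terminal -1 (O); from .../XOO/XX. depth 4

PV length from [.../XOO/XX.]: 2 plies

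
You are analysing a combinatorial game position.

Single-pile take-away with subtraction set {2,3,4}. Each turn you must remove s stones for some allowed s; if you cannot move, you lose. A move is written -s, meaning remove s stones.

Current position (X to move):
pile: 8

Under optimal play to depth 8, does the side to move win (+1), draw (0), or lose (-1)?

[8] X move#1: -2:+1/6*, -3:-1/5, -4:-1/4
[6] O move#2: -2:-1/4*, -3:-1/3, -4:-1/2
[4] X move#3: -2:-1/2, -3:+1/1*, -4:+1/0
[1] end (terminal -1, O#4); searched 8 to 8

value(8, X) = +1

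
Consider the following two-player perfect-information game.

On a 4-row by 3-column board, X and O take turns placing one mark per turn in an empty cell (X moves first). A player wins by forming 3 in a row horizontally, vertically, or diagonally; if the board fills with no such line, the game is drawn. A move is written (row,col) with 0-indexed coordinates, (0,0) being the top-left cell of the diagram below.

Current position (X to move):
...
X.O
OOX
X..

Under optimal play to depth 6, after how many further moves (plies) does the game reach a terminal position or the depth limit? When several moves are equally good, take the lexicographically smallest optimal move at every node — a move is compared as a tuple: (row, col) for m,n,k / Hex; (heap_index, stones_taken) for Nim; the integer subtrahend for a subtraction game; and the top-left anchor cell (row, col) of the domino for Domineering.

p1 X@[.../X.O/OOX/X..]: (0,0)[X../X.O/OOX/X..]-1 (0,1)[.X./X.O/OOX/X..]-1 (0,2)[..X/X.O/OOX/X..]-1 (1,1)[.../XXO/OOX/X..]+0* (3,1)[.../X.O/OOX/XX.]+0 (3,2)[.../X.O/OOX/X.X]+0
p2 O@[.../XXO/OOX/X..]: (0,0)[O../XXO/OOX/X..]+0* (0,1)[.O./XXO/OOX/X..]-1 (0,2)[..O/XXO/OOX/X..]-1 (3,1)[.../XXO/OOX/XO.]-1 (3,2)[.../XXO/OOX/X.O]-1
p3 X@[O../XXO/OOX/X..]: (0,1)[OX./XXO/OOX/X..]+0* (0,2)[O.X/XXO/OOX/X..]+0 (3,1)[O../XXO/OOX/XX.]+0 (3,2)[O../XXO/OOX/X.X]+0
p4 O@[OX./XXO/OOX/X..]: (0,2)[OXO/XXO/OOX/X..]+0* (3,1)[OX./XXO/OOX/XO.]+0 (3,2)[OX./XXO/OOX/X.O]+0
p5 X@[OXO/XXO/OOX/X..]: (3,1)[OXO/XXO/OOX/XX.]+0* (3,2)[OXO/XXO/OOX/X.X]+0
p6 O@[OXO/XXO/OOX/XX.]: (3,2)[OXO/XXO/OOX/XXO]+0*
p7 X@[OXO/XXO/OOX/XXO] terminal +0; root [.../X.O/OOX/X..] d6

PV length from [.../X.O/OOX/X..]: 6 plies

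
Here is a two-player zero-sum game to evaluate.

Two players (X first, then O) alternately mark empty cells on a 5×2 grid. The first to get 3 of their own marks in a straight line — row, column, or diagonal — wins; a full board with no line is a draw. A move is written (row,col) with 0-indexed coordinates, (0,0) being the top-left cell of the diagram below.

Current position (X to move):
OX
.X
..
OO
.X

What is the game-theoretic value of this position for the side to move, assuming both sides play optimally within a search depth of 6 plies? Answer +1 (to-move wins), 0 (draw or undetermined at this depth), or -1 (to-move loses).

[OX/.X/../OO/.X] X move#1: (1,0):+0/OX/XX/../OO/.X, (2,0):+0/OX/.X/X./OO/.X, (2,1):+1/OX/.X/.X/OO/.X*, (4,0):+0/OX/.X/../OO/XX
[OX/.X/.X/OO/.X] end (terminal -1, O#2); searched OX/.X/../OO/.X to 6

value(OX/.X/../OO/.X, X) = +1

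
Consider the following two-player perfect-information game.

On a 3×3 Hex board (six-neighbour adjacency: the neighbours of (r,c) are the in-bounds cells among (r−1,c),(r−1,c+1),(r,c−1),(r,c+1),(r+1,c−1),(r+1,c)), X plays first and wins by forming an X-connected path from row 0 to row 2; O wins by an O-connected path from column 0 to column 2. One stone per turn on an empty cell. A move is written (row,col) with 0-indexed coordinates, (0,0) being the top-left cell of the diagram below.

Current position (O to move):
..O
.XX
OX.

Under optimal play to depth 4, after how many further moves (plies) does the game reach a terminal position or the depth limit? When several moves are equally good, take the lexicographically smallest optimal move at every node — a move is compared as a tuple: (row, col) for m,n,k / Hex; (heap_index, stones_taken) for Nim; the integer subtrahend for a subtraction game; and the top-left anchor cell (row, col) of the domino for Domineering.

p1 O@[..O/.XX/OX.]: (0,0)[O.O/.XX/OX.]-1 (0,1)[.OO/.XX/OX.]+1* (1,0)[..O/OXX/OX.]-1 (2,2)[..O/.XX/OXO]-1
p2 X@[.OO/.XX/OX.]: (0,0)[XOO/.XX/OX.]-1* (1,0)[.OO/XXX/OX.]-1 (2,2)[.OO/.XX/OXX]-1
p3 O@[XOO/.XX/OX.]: (1,0)[XOO/OXX/OX.]+1* (2,2)[XOO/.XX/OXO]-1
p4 X@[XOO/OXX/OX.] terminal -1; root [..O/.XX/OX.] d4

PV length from [..O/.XX/OX.]: 3 plies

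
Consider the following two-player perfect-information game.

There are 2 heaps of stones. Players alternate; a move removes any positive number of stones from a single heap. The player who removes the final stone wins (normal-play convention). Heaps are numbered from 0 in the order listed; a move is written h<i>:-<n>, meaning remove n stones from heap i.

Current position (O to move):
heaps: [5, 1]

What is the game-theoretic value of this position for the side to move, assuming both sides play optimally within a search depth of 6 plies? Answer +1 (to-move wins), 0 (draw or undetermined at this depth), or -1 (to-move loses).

value((5,1), O) = +1

ply 1, O at (5,1) | h0:-1=-1→(4,1); h0:-2=-1→(3,1); h0:-3=-1→(2,1); h0:-4=+1→(1,1)*; h0:-5=-1→(0,1); h1:-1=-1→(5,0)
ply 2, X at (1,1) | h0:-1=-1→(0,1)*; h1:-1=-1→(1,0)
ply 3, O at (0,1) | h1:-1=+1→(0,0)*
ply 4: (0,0) is terminal -1 (X); from (5,1) depth 6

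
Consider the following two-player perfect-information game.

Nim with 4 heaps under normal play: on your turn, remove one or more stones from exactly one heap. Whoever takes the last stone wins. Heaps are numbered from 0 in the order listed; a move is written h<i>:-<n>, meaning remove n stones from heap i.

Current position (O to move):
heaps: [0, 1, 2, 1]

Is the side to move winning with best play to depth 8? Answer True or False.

p1 O@[(0,1,2,1)]: h1:-1[(0,0,2,1)]-1 h2:-1[(0,1,1,1)]-1 h2:-2[(0,1,0,1)]+1* h3:-1[(0,1,2,0)]-1
p2 X@[(0,1,0,1)]: h1:-1[(0,0,0,1)]-1* h3:-1[(0,1,0,0)]-1
p3 O@[(0,0,0,1)]: h3:-1[(0,0,0,0)]+1*
p4 X@[(0,0,0,0)] terminal -1; root [(0,1,2,1)] d8

O winning at [(0,1,2,1)]: True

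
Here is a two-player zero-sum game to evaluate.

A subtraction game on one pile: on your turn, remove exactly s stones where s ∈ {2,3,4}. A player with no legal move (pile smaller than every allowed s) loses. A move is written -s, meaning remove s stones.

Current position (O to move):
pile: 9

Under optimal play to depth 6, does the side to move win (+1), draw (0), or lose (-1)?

value(9, O) = +1

p1 O@[9]: -2[7]+1* -3[6]+1 -4[5]-1
p2 X@[7]: -2[5]-1* -3[4]-1 -4[3]-1
p3 O@[5]: -2[3]-1 -3[2]-1 -4[1]+1*
p4 X@[1] terminal -1; root [9] d6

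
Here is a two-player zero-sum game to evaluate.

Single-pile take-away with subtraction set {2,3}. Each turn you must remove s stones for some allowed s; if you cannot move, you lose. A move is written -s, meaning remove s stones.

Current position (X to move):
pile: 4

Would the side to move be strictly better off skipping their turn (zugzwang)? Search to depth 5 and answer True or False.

zugzwang(4, X) = False

p1 X@[4]: -2[2]-1 -3[1]+1*
p2 O@[1] terminal -1; root [4] d5
pass branch (O moves first from the same position):
  | p1 O@[4]: -2[2]-1 -3[1]+1*
  | p2 X@[1] terminal -1; root [4] d5
X moving scores +1; X passing scores -1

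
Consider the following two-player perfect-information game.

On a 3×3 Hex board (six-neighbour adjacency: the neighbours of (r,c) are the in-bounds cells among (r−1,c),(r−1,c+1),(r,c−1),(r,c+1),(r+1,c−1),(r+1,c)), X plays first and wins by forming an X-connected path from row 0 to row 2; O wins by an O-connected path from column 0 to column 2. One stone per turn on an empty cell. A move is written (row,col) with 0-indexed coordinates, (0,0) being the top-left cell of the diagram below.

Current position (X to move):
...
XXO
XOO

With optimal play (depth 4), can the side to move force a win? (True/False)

ply 1, X at .../XXO/XOO | (0,0)=+1→X../XXO/XOO*; (0,1)=+1→.X./XXO/XOO; (0,2)=+1→..X/XXO/XOO
ply 2: X../XXO/XOO is terminal -1 (O); from .../XXO/XOO depth 4

X winning at [.../XXO/XOO]: True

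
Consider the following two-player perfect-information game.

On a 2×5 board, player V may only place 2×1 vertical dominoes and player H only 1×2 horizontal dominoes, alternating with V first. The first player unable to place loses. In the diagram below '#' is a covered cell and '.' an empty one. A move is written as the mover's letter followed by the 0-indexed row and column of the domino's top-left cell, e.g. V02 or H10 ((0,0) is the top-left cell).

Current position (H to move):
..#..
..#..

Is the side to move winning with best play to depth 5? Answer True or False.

H winning at [..#../..#..]: False

p1 H@[..#../..#..]: H00[###../..#..]-1* H03[..###/..#..]-1 H10[..#../###..]-1 H13[..#../..###]-1
p2 V@[###../..#..]: V03[####./..##.]+1* V04[###.#/..#.#]+1
p3 H@[####./..##.]: H10[####./####.]-1*
p4 V@[####./####.]: V04[#####/#####]+1*
p5 H@[#####/#####] terminal -1; root [..#../..#..] d5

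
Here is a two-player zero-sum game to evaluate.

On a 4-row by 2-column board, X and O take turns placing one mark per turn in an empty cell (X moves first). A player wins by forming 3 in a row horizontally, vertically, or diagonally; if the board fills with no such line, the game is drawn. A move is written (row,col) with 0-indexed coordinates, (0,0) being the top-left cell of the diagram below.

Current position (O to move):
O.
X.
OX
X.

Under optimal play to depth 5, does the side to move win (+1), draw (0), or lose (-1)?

value(O./X./OX/X., O) = 0

[O./X./OX/X.] O move#1: (0,1):+0/OO/X./OX/X.*, (1,1):+0/O./XO/OX/X., (3,1):+0/O./X./OX/XO
[OO/X./OX/X.] X move#2: (1,1):+0/OO/XX/OX/X.*, (3,1):+0/OO/X./OX/XX
[OO/XX/OX/X.] O move#3: (3,1):+0/OO/XX/OX/XO*
[OO/XX/OX/XO] end (terminal +0, X#4); searched O./X./OX/X. to 5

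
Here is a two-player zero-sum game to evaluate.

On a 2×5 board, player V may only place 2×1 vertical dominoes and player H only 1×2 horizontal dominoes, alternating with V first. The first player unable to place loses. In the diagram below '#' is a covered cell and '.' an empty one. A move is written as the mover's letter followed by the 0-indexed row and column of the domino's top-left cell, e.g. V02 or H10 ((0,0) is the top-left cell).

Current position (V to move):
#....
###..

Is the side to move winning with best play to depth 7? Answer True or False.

V winning at [#..../###..]: True

ply 1, V at #..../###.. | V03=+1→#..#./####.*; V04=-1→#...#/###.#
ply 2, H at #..#./####. | H01=-1→####./####.*
ply 3, V at ####./####. | V04=+1→#####/#####*
ply 4: #####/##### is terminal -1 (H); from #..../###.. depth 7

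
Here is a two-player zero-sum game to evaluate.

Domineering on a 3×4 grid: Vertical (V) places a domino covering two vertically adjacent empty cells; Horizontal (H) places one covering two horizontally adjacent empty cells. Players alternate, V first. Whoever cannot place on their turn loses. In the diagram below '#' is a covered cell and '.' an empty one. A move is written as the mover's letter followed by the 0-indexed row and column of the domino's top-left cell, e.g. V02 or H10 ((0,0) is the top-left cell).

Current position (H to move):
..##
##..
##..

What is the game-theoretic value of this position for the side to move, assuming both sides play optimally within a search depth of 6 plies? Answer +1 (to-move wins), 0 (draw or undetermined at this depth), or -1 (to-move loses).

[..##/##../##..] H move#1: H00:-1/####/##../##.., H12:+1/..##/####/##..*, H22:+1/..##/##../####
[..##/####/##..] end (terminal -1, V#2); searched ..##/##../##.. to 6

value(..##/##../##.., H) = +1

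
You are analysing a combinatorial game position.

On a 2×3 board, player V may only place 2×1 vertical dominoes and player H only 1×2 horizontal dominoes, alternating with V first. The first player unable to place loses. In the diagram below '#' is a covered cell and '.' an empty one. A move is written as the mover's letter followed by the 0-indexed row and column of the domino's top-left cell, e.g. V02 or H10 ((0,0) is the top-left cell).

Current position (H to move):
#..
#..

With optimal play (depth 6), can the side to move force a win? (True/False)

[#../#..] H move#1: H01:+1/###/#..*, H11:+1/#../###
[###/#..] end (terminal -1, V#2); searched #../#.. to 6

H winning at [#../#..]: True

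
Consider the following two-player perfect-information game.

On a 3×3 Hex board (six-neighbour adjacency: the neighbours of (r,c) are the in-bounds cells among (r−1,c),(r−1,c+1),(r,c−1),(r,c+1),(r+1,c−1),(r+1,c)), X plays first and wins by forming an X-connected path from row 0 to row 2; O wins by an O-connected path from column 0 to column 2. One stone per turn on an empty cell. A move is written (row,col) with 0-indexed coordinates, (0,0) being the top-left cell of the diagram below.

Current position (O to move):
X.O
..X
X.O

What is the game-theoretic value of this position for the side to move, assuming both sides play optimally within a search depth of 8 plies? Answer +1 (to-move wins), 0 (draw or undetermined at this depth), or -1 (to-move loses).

ply 1, O at X.O/..X/X.O | (0,1)=-1→XOO/..X/X.O; (1,0)=+1→X.O/O.X/X.O*; (1,1)=-1→X.O/.OX/X.O; (2,1)=-1→X.O/..X/XOO
ply 2, X at X.O/O.X/X.O | (0,1)=-1→XXO/O.X/X.O*; (1,1)=-1→X.O/OXX/X.O; (2,1)=-1→X.O/O.X/XXO
ply 3, O at XXO/O.X/X.O | (1,1)=+1→XXO/OOX/X.O*; (2,1)=-1→XXO/O.X/XOO
ply 4: XXO/OOX/X.O is terminal -1 (X); from X.O/..X/X.O depth 8

value(X.O/..X/X.O, O) = +1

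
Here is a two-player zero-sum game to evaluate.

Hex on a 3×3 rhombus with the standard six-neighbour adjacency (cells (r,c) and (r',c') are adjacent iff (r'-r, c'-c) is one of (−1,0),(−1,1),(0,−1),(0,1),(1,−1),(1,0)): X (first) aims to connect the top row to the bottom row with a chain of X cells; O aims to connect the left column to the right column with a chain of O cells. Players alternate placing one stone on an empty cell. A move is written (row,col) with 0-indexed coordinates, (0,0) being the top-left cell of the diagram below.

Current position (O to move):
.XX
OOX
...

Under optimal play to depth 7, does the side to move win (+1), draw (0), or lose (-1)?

p1 O@[.XX/OOX/...]: (0,0)[OXX/OOX/...]-1* (2,0)[.XX/OOX/O..]-1 (2,1)[.XX/OOX/.O.]-1 (2,2)[.XX/OOX/..O]-1
p2 X@[OXX/OOX/...]: (2,0)[OXX/OOX/X..]+1* (2,1)[OXX/OOX/.X.]+1 (2,2)[OXX/OOX/..X]+1
p3 O@[OXX/OOX/X..]: (2,1)[OXX/OOX/XO.]-1* (2,2)[OXX/OOX/X.O]-1
p4 X@[OXX/OOX/XO.]: (2,2)[OXX/OOX/XOX]+1*
p5 O@[OXX/OOX/XOX] terminal -1; root [.XX/OOX/...] d7

value(.XX/OOX/..., O) = -1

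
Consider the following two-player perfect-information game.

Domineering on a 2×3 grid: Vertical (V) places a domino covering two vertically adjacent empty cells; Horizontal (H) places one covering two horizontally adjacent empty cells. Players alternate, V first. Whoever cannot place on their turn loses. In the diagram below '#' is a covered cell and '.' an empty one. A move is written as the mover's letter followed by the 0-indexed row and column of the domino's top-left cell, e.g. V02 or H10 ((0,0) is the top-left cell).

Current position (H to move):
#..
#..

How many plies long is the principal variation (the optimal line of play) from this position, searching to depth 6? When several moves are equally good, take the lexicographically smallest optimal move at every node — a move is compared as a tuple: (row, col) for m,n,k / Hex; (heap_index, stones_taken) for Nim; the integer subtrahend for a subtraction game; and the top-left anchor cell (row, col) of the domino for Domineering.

[#../#..] H move#1: H01:+1/###/#..*, H11:+1/#../###
[###/#..] end (terminal -1, V#2); searched #../#.. to 6

PV length from [#../#..]: 1 ply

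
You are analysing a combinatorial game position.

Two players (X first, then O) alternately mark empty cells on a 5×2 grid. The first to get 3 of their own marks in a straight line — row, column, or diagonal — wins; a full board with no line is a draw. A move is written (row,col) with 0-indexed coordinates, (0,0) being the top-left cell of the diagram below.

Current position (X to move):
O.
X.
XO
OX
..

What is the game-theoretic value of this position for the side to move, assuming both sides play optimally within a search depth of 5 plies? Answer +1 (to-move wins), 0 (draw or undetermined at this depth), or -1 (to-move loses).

ply 1, X at O./X./XO/OX/.. | (0,1)=+0→OX/X./XO/OX/..*; (1,1)=+0→O./XX/XO/OX/..; (4,0)=+0→O./X./XO/OX/X.; (4,1)=+0→O./X./XO/OX/.X
ply 2, O at OX/X./XO/OX/.. | (1,1)=+0→OX/XO/XO/OX/..*; (4,0)=+0→OX/X./XO/OX/O.; (4,1)=+0→OX/X./XO/OX/.O
ply 3, X at OX/XO/XO/OX/.. | (4,0)=+0→OX/XO/XO/OX/X.*; (4,1)=+0→OX/XO/XO/OX/.X
ply 4, O at OX/XO/XO/OX/X. | (4,1)=+0→OX/XO/XO/OX/XO*
ply 5: OX/XO/XO/OX/XO is terminal +0 (X); from O./X./XO/OX/.. depth 5

value(O./X./XO/OX/.., X) = 0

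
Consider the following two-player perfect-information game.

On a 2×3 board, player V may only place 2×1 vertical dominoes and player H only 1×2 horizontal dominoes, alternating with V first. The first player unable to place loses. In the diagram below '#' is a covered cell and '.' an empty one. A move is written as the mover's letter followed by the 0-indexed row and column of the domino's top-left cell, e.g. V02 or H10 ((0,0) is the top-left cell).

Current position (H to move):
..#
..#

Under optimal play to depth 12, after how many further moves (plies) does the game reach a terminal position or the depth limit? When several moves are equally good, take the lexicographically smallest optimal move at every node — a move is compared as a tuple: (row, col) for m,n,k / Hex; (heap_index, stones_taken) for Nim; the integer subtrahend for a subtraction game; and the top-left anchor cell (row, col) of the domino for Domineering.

ply 1, H at ..#/..# | H00=+1→###/..#*; H10=+1→..#/###
ply 2: ###/..# is terminal -1 (V); from ..#/..# depth 12

PV length from [..#/..#]: 1 ply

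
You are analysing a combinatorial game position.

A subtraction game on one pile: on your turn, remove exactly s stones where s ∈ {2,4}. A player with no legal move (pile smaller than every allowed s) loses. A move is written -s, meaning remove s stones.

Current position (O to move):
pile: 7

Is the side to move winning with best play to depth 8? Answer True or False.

O winning at [7]: False

p1 O@[7]: -2[5]-1* -4[3]-1
p2 X@[5]: -2[3]-1 -4[1]+1*
p3 O@[1] terminal -1; root [7] d8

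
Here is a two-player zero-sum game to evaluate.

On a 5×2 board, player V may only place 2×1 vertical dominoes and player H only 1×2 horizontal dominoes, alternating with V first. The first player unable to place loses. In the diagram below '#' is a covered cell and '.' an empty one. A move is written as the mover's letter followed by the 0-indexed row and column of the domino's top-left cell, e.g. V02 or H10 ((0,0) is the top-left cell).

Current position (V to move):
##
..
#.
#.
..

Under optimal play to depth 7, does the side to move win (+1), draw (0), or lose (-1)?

value(##/../#./#./.., V) = -1

ply 1, V at ##/../#./#./.. | V11=-1→##/.#/##/#./..*; V21=-1→##/../##/##/..; V31=-1→##/../#./##/.#
ply 2, H at ##/.#/##/#./.. | H40=+1→##/.#/##/#./##*
ply 3: ##/.#/##/#./## is terminal -1 (V); from ##/../#./#./.. depth 7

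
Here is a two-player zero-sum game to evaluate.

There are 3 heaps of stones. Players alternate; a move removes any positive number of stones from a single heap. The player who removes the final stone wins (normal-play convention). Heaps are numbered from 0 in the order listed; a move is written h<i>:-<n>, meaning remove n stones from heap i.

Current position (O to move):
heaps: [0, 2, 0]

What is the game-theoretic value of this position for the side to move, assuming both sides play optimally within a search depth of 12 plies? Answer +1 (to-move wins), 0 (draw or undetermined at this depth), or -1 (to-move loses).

value((0,2,0), O) = +1

p1 O@[(0,2,0)]: h1:-1[(0,1,0)]-1 h1:-2[(0,0,0)]+1*
p2 X@[(0,0,0)] terminal -1; root [(0,2,0)] d12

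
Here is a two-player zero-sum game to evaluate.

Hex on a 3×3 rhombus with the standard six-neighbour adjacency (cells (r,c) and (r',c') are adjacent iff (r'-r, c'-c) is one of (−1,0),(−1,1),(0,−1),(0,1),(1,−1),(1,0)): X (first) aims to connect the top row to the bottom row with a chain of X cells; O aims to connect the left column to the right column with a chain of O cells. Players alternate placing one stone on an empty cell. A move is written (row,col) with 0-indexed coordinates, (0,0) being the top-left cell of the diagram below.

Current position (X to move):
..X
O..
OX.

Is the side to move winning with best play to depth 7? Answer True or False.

ply 1, X at ..X/O../OX. | (0,0)=+1→X.X/O../OX.*; (0,1)=+1→.XX/O../OX.; (1,1)=+1→..X/OX./OX.; (1,2)=+1→..X/O.X/OX.; (2,2)=+1→..X/O../OXX
ply 2, O at X.X/O../OX. | (0,1)=-1→XOX/O../OX.*; (1,1)=-1→X.X/OO./OX.; (1,2)=-1→X.X/O.O/OX.; (2,2)=-1→X.X/O../OXO
ply 3, X at XOX/O../OX. | (1,1)=+1→XOX/OX./OX.*; (1,2)=+1→XOX/O.X/OX.; (2,2)=+1→XOX/O../OXX
ply 4: XOX/OX./OX. is terminal -1 (O); from ..X/O../OX. depth 7

X winning at [..X/O../OX.]: True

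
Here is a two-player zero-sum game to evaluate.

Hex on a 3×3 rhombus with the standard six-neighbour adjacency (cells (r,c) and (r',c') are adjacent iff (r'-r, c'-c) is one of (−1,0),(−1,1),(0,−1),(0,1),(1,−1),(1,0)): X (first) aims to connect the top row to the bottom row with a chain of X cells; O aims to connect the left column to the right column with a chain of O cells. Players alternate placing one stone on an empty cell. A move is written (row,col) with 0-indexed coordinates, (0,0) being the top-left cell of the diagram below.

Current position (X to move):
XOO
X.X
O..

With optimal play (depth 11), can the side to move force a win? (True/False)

p1 X@[XOO/X.X/O..]: (1,1)[XOO/XXX/O..]+1* (2,1)[XOO/X.X/OX.]-1 (2,2)[XOO/X.X/O.X]-1
p2 O@[XOO/XXX/O..]: (2,1)[XOO/XXX/OO.]-1* (2,2)[XOO/XXX/O.O]-1
p3 X@[XOO/XXX/OO.]: (2,2)[XOO/XXX/OOX]+1*
p4 O@[XOO/XXX/OOX] terminal -1; root [XOO/X.X/O..] d11

X winning at [XOO/X.X/O..]: True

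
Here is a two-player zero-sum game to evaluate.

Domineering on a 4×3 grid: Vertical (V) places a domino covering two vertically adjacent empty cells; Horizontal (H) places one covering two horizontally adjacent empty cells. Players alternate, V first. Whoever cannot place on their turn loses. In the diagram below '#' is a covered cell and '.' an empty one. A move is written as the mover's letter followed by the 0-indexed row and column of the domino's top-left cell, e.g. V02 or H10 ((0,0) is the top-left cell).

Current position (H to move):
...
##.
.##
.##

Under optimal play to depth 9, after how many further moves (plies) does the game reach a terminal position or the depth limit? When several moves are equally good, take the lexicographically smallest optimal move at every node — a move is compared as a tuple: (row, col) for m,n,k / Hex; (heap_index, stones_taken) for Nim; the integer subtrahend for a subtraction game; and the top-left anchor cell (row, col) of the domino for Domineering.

[.../##./.##/.##] H move#1: H00:-1/##./##./.##/.##*, H01:-1/.##/##./.##/.##
[##./##./.##/.##] V move#2: V02:+1/###/###/.##/.##*, V20:+1/##./##./###/###
[###/###/.##/.##] end (terminal -1, H#3); searched .../##./.##/.## to 9

PV length from [.../##./.##/.##]: 2 plies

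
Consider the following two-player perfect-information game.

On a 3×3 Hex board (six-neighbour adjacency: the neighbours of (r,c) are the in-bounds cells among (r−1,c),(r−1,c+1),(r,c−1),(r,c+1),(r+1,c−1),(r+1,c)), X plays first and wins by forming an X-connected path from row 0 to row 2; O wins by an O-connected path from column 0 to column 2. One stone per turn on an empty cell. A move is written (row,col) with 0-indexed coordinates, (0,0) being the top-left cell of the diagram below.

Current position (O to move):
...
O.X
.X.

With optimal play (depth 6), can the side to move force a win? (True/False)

O winning at [.../O.X/.X.]: True

ply 1, O at .../O.X/.X. | (0,0)=-1→O../O.X/.X.; (0,1)=-1→.O./O.X/.X.; (0,2)=+1→..O/O.X/.X.*; (1,1)=-1→.../OOX/.X.; (2,0)=-1→.../O.X/OX.; (2,2)=-1→.../O.X/.XO
ply 2, X at ..O/O.X/.X. | (0,0)=-1→X.O/O.X/.X.*; (0,1)=-1→.XO/O.X/.X.; (1,1)=-1→..O/OXX/.X.; (2,0)=-1→..O/O.X/XX.; (2,2)=-1→..O/O.X/.XX
ply 3, O at X.O/O.X/.X. | (0,1)=+1→XOO/O.X/.X.*; (1,1)=+1→X.O/OOX/.X.; (2,0)=+1→X.O/O.X/OX.; (2,2)=+1→X.O/O.X/.XO
ply 4: XOO/O.X/.X. is terminal -1 (X); from .../O.X/.X. depth 6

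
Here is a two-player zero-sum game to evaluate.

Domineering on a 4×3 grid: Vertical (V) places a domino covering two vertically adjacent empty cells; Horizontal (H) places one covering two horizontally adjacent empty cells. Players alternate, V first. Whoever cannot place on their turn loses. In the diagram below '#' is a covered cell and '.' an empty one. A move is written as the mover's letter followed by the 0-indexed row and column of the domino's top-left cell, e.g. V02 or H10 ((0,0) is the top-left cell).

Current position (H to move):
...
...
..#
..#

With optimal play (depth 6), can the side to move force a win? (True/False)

p1 H@[.../.../..#/..#]: H00[##./.../..#/..#]-1* H01[.##/.../..#/..#]-1 H10[.../##./..#/..#]-1 H11[.../.##/..#/..#]-1 H20[.../.../###/..#]-1 H30[.../.../..#/###]-1
p2 V@[##./.../..#/..#]: V02[###/..#/..#/..#]-1 V10[##./#../#.#/..#]+1* V11[##./.#./.##/..#]+1 V20[##./.../#.#/#.#]+1 V21[##./.../.##/.##]+1
p3 H@[##./#../#.#/..#]: H11[##./###/#.#/..#]-1* H30[##./#../#.#/###]-1
p4 V@[##./###/#.#/..#]: V21[##./###/###/.##]+1*
p5 H@[##./###/###/.##] terminal -1; root [.../.../..#/..#] d6

H winning at [.../.../..#/..#]: False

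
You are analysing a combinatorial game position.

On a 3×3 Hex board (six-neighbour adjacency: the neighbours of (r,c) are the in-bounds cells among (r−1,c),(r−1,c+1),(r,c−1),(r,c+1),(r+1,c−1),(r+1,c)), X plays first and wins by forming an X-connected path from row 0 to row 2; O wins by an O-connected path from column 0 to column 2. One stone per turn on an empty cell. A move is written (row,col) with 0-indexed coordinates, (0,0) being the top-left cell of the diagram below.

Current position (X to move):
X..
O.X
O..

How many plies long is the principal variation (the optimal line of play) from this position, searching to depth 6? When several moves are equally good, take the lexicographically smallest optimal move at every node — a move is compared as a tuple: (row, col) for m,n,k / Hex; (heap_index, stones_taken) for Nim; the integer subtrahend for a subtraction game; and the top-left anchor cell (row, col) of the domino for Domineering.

PV length from [X../O.X/O..]: 5 plies

p1 X@[X../O.X/O..]: (0,1)[XX./O.X/O..]+1* (0,2)[X.X/O.X/O..]+1 (1,1)[X../OXX/O..]+1 (2,1)[X../O.X/OX.]-1 (2,2)[X../O.X/O.X]-1
p2 O@[XX./O.X/O..]: (0,2)[XXO/O.X/O..]-1* (1,1)[XX./OOX/O..]-1 (2,1)[XX./O.X/OO.]-1 (2,2)[XX./O.X/O.O]-1
p3 X@[XXO/O.X/O..]: (1,1)[XXO/OXX/O..]+1* (2,1)[XXO/O.X/OX.]-1 (2,2)[XXO/O.X/O.X]-1
p4 O@[XXO/OXX/O..]: (2,1)[XXO/OXX/OO.]-1* (2,2)[XXO/OXX/O.O]-1
p5 X@[XXO/OXX/OO.]: (2,2)[XXO/OXX/OOX]+1*
p6 O@[XXO/OXX/OOX] terminal -1; root [X../O.X/O..] d6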